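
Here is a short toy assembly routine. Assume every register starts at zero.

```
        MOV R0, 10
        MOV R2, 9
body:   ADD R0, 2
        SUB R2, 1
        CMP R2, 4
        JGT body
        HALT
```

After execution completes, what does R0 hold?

R0=10
R2=9
R0=10+2=12
R2=9-1=8
CMP R2, 4  (cmp 8,4)
JGT body: taken
R0=12+2=14
R2=8-1=7
CMP R2, 4  (cmp 7,4)
JGT body: taken
R0=14+2=16
R2=7-1=6
CMP R2, 4  (cmp 6,4)
JGT body: taken
R0=16+2=18
R2=6-1=5
CMP R2, 4  (cmp 5,4)
JGT body: taken
R0=18+2=20
R2=5-1=4
CMP R2, 4  (cmp 4,4)
JGT body: not taken
halt.

20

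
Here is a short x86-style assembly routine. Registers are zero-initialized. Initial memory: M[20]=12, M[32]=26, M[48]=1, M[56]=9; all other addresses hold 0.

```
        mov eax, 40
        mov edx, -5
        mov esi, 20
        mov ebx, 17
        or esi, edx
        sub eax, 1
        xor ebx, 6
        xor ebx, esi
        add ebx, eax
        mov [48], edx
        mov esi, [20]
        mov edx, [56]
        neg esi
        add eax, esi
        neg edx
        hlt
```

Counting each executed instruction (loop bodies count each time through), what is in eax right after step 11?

39

eax=40
edx=-5
esi=20
ebx=17
esi=20|(-5)=-1
eax=40-1=39
ebx=17^6=23
ebx=23^(-1)=-24
ebx=(-24)+39=15
mov [48], edx → M[48]=-5
esi=M[20]=12
After step 11: eax = 39.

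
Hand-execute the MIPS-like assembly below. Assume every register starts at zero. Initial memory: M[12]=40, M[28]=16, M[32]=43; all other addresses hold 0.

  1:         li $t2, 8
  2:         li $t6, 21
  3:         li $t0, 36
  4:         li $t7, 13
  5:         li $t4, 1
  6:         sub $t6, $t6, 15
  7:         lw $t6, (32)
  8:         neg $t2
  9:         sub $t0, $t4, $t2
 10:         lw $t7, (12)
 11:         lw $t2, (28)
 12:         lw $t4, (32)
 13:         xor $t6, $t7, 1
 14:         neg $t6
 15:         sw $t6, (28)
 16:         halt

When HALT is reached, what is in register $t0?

li $t2, 8 → $t2=8
li $t6, 21 → $t6=21
li $t0, 36 → $t0=36
li $t7, 13 → $t7=13
li $t4, 1 → $t4=1
sub $t6, $t6, 15 → $t6=21-15=6
lw $t6, (32) → $t6=M[32]=43
neg $t2 → $t2=-(8)=-8
sub $t0, $t4, $t2 → $t0=1-(-8)=9
lw $t7, (12) → $t7=M[12]=40
lw $t2, (28) → $t2=M[28]=16
lw $t4, (32) → $t4=M[32]=43
xor $t6, $t7, 1 → $t6=40^1=41
neg $t6 → $t6=-(41)=-41
sw $t6, (28) → M[28]=-41
halt.

9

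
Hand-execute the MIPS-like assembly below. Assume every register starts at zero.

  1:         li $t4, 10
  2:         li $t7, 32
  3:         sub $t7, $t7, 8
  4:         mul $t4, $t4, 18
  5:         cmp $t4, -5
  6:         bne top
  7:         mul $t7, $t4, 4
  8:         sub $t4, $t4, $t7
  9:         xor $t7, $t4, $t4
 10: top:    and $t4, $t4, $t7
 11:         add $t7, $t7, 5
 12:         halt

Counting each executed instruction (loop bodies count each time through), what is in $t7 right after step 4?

24

$t4=10
$t7=32
$t7=32-8=24
$t4=10*18=180
After step 4: $t7 = 24.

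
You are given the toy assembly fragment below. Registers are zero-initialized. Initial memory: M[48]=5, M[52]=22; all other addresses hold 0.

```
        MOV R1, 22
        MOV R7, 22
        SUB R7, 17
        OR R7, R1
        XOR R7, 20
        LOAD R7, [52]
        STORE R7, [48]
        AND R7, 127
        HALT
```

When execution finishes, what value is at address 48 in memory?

R1=22
R7=22
R7=22-17=5
R7=5|22=23
R7=23^20=3
R7=M[52]=22
STORE R7, [48] → M[48]=22
R7=22&127=22
halt.

22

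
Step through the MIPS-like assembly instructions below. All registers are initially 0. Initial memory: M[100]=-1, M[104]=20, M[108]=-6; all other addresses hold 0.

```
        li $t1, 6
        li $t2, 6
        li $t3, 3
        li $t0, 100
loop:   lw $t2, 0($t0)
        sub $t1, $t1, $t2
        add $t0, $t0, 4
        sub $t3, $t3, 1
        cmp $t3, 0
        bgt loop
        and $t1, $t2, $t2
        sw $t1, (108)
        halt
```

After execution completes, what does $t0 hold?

112

$t1=6
$t2=6
$t3=3
$t0=100
$t2=M[100]=-1
$t1=6-(-1)=7
$t0=100+4=104
$t3=3-1=2
cmp $t3, 0  (cmp 2,0)
bgt loop: taken
$t2=M[104]=20
$t1=7-20=-13
$t0=104+4=108
$t3=2-1=1
cmp $t3, 0  (cmp 1,0)
bgt loop: taken
$t2=M[108]=-6
$t1=(-13)-(-6)=-7
$t0=108+4=112
$t3=1-1=0
cmp $t3, 0  (cmp 0,0)
bgt loop: not taken
$t1=(-6)&(-6)=-6
sw $t1, (108) → M[108]=-6
halt.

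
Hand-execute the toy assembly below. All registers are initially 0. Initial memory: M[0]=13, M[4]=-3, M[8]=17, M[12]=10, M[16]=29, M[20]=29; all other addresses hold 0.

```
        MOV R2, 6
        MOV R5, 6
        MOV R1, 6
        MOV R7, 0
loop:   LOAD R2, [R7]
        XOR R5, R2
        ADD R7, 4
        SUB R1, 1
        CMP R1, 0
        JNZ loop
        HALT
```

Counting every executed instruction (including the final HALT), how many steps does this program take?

41

after MOV R2, 6: R2=6
after MOV R5, 6: R5=6
after MOV R1, 6: R1=6
after MOV R7, 0: R7=0
after LOAD R2, [R7]: R2=M[0]=13
after XOR R5, R2: R5=6^13=11
after ADD R7, 4: R7=0+4=4
after SUB R1, 1: R1=6-1=5
CMP R1, 0  (cmp 5,0)
JNZ loop: taken
after LOAD R2, [R7]: R2=M[4]=-3
after XOR R5, R2: R5=11^(-3)=-10
after ADD R7, 4: R7=4+4=8
after SUB R1, 1: R1=5-1=4
CMP R1, 0  (cmp 4,0)
JNZ loop: taken
after LOAD R2, [R7]: R2=M[8]=17
after XOR R5, R2: R5=(-10)^17=-25
after ADD R7, 4: R7=8+4=12
after SUB R1, 1: R1=4-1=3
CMP R1, 0  (cmp 3,0)
JNZ loop: taken
after LOAD R2, [R7]: R2=M[12]=10
after XOR R5, R2: R5=(-25)^10=-19
after ADD R7, 4: R7=12+4=16
after SUB R1, 1: R1=3-1=2
CMP R1, 0  (cmp 2,0)
JNZ loop: taken
after LOAD R2, [R7]: R2=M[16]=29
after XOR R5, R2: R5=(-19)^29=-16
after ADD R7, 4: R7=16+4=20
after SUB R1, 1: R1=2-1=1
CMP R1, 0  (cmp 1,0)
JNZ loop: taken
after LOAD R2, [R7]: R2=M[20]=29
after XOR R5, R2: R5=(-16)^29=-19
after ADD R7, 4: R7=20+4=24
after SUB R1, 1: R1=1-1=0
CMP R1, 0  (cmp 0,0)
JNZ loop: not taken
halt.
Total executed instructions: 41.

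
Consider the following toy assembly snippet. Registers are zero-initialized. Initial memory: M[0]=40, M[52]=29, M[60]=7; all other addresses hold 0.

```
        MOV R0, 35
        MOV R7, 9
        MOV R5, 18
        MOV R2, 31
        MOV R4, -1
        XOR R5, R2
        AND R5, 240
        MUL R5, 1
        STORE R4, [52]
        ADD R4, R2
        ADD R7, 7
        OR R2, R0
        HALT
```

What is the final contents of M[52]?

after MOV R0, 35: R0=35
after MOV R7, 9: R7=9
after MOV R5, 18: R5=18
after MOV R2, 31: R2=31
after MOV R4, -1: R4=-1
after XOR R5, R2: R5=18^31=13
after AND R5, 240: R5=13&240=0
after MUL R5, 1: R5=0*1=0
STORE R4, [52] → M[52]=-1
after ADD R4, R2: R4=(-1)+31=30
after ADD R7, 7: R7=9+7=16
after OR R2, R0: R2=31|35=63
halt.

-1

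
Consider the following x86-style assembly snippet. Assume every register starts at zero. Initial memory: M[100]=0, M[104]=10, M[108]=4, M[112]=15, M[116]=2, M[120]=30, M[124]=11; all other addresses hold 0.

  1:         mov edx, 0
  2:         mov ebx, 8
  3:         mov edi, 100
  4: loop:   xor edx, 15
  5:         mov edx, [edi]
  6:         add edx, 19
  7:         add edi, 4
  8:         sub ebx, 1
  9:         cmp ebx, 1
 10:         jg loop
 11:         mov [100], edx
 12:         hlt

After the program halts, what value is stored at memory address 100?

mov edx, 0 → edx=0
mov ebx, 8 → ebx=8
mov edi, 100 → edi=100
xor edx, 15 → edx=0^15=15
mov edx, [edi] → edx=M[100]=0
add edx, 19 → edx=0+19=19
add edi, 4 → edi=100+4=104
sub ebx, 1 → ebx=8-1=7
cmp ebx, 1  (cmp 7,1)
jg loop: taken
xor edx, 15 → edx=19^15=28
mov edx, [edi] → edx=M[104]=10
add edx, 19 → edx=10+19=29
add edi, 4 → edi=104+4=108
sub ebx, 1 → ebx=7-1=6
cmp ebx, 1  (cmp 6,1)
jg loop: taken
xor edx, 15 → edx=29^15=18
mov edx, [edi] → edx=M[108]=4
add edx, 19 → edx=4+19=23
add edi, 4 → edi=108+4=112
sub ebx, 1 → ebx=6-1=5
cmp ebx, 1  (cmp 5,1)
jg loop: taken
xor edx, 15 → edx=23^15=24
mov edx, [edi] → edx=M[112]=15
add edx, 19 → edx=15+19=34
add edi, 4 → edi=112+4=116
sub ebx, 1 → ebx=5-1=4
cmp ebx, 1  (cmp 4,1)
jg loop: taken
xor edx, 15 → edx=34^15=45
mov edx, [edi] → edx=M[116]=2
add edx, 19 → edx=2+19=21
add edi, 4 → edi=116+4=120
sub ebx, 1 → ebx=4-1=3
cmp ebx, 1  (cmp 3,1)
jg loop: taken
xor edx, 15 → edx=21^15=26
mov edx, [edi] → edx=M[120]=30
add edx, 19 → edx=30+19=49
add edi, 4 → edi=120+4=124
sub ebx, 1 → ebx=3-1=2
cmp ebx, 1  (cmp 2,1)
jg loop: taken
xor edx, 15 → edx=49^15=62
mov edx, [edi] → edx=M[124]=11
add edx, 19 → edx=11+19=30
add edi, 4 → edi=124+4=128
sub ebx, 1 → ebx=2-1=1
cmp ebx, 1  (cmp 1,1)
jg loop: not taken
mov [100], edx → M[100]=30
halt.

30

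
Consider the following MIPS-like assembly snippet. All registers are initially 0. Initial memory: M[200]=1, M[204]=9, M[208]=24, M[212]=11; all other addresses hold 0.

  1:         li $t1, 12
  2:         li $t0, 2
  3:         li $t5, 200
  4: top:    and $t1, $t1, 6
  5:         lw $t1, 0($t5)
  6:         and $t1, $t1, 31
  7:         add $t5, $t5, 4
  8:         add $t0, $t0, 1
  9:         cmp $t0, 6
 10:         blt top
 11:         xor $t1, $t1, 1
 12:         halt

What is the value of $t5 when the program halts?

216

li $t1, 12 → $t1=12
li $t0, 2 → $t0=2
li $t5, 200 → $t5=200
and $t1, $t1, 6 → $t1=12&6=4
lw $t1, 0($t5) → $t1=M[200]=1
and $t1, $t1, 31 → $t1=1&31=1
add $t5, $t5, 4 → $t5=200+4=204
add $t0, $t0, 1 → $t0=2+1=3
cmp $t0, 6  (cmp 3,6)
blt top: taken
and $t1, $t1, 6 → $t1=1&6=0
lw $t1, 0($t5) → $t1=M[204]=9
and $t1, $t1, 31 → $t1=9&31=9
add $t5, $t5, 4 → $t5=204+4=208
add $t0, $t0, 1 → $t0=3+1=4
cmp $t0, 6  (cmp 4,6)
blt top: taken
and $t1, $t1, 6 → $t1=9&6=0
lw $t1, 0($t5) → $t1=M[208]=24
and $t1, $t1, 31 → $t1=24&31=24
add $t5, $t5, 4 → $t5=208+4=212
add $t0, $t0, 1 → $t0=4+1=5
cmp $t0, 6  (cmp 5,6)
blt top: taken
and $t1, $t1, 6 → $t1=24&6=0
lw $t1, 0($t5) → $t1=M[212]=11
and $t1, $t1, 31 → $t1=11&31=11
add $t5, $t5, 4 → $t5=212+4=216
add $t0, $t0, 1 → $t0=5+1=6
cmp $t0, 6  (cmp 6,6)
blt top: not taken
xor $t1, $t1, 1 → $t1=11^1=10
halt.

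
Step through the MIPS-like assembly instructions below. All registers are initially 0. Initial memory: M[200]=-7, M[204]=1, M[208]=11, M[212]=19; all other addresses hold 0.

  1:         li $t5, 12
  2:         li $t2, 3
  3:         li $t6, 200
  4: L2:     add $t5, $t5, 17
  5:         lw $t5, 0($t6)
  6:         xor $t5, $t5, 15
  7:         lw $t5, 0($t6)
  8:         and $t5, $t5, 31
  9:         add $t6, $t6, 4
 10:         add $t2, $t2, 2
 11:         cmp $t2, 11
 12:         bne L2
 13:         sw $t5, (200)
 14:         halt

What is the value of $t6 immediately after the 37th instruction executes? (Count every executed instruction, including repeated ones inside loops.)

after li $t5, 12: $t5=12
after li $t2, 3: $t2=3
after li $t6, 200: $t6=200
after add $t5, $t5, 17: $t5=12+17=29
after lw $t5, 0($t6): $t5=M[200]=-7
after xor $t5, $t5, 15: $t5=(-7)^15=-10
after lw $t5, 0($t6): $t5=M[200]=-7
after and $t5, $t5, 31: $t5=(-7)&31=25
after add $t6, $t6, 4: $t6=200+4=204
after add $t2, $t2, 2: $t2=3+2=5
cmp $t2, 11  (cmp 5,11)
bne L2: taken
after add $t5, $t5, 17: $t5=25+17=42
after lw $t5, 0($t6): $t5=M[204]=1
after xor $t5, $t5, 15: $t5=1^15=14
after lw $t5, 0($t6): $t5=M[204]=1
after and $t5, $t5, 31: $t5=1&31=1
after add $t6, $t6, 4: $t6=204+4=208
after add $t2, $t2, 2: $t2=5+2=7
cmp $t2, 11  (cmp 7,11)
bne L2: taken
after add $t5, $t5, 17: $t5=1+17=18
after lw $t5, 0($t6): $t5=M[208]=11
after xor $t5, $t5, 15: $t5=11^15=4
after lw $t5, 0($t6): $t5=M[208]=11
after and $t5, $t5, 31: $t5=11&31=11
after add $t6, $t6, 4: $t6=208+4=212
after add $t2, $t2, 2: $t2=7+2=9
cmp $t2, 11  (cmp 9,11)
bne L2: taken
after add $t5, $t5, 17: $t5=11+17=28
after lw $t5, 0($t6): $t5=M[212]=19
after xor $t5, $t5, 15: $t5=19^15=28
after lw $t5, 0($t6): $t5=M[212]=19
after and $t5, $t5, 31: $t5=19&31=19
after add $t6, $t6, 4: $t6=212+4=216
after add $t2, $t2, 2: $t2=9+2=11
After step 37: $t6 = 216.

216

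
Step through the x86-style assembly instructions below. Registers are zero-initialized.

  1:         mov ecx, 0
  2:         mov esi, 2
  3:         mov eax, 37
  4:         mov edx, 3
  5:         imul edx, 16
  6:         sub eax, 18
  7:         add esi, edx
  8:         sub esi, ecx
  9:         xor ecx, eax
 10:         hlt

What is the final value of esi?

ecx=0
esi=2
eax=37
edx=3
edx=3*16=48
eax=37-18=19
esi=2+48=50
esi=50-0=50
ecx=0^19=19
halt.

50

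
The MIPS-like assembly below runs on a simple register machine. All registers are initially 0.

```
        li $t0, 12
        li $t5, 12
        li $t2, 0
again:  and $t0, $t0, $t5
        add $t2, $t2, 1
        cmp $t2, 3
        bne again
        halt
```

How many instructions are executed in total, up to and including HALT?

16

li $t0, 12 → $t0=12
li $t5, 12 → $t5=12
li $t2, 0 → $t2=0
and $t0, $t0, $t5 → $t0=12&12=12
add $t2, $t2, 1 → $t2=0+1=1
cmp $t2, 3  (cmp 1,3)
bne again: taken
and $t0, $t0, $t5 → $t0=12&12=12
add $t2, $t2, 1 → $t2=1+1=2
cmp $t2, 3  (cmp 2,3)
bne again: taken
and $t0, $t0, $t5 → $t0=12&12=12
add $t2, $t2, 1 → $t2=2+1=3
cmp $t2, 3  (cmp 3,3)
bne again: not taken
halt.
Total executed instructions: 16.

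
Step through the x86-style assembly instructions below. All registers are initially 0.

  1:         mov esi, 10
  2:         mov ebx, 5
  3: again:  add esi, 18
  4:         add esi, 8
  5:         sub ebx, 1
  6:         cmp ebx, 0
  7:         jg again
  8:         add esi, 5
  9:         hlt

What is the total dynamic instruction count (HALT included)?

esi=10
ebx=5
esi=10+18=28
esi=28+8=36
ebx=5-1=4
cmp ebx, 0  (cmp 4,0)
jg again: taken
esi=36+18=54
esi=54+8=62
ebx=4-1=3
cmp ebx, 0  (cmp 3,0)
jg again: taken
esi=62+18=80
esi=80+8=88
ebx=3-1=2
cmp ebx, 0  (cmp 2,0)
jg again: taken
esi=88+18=106
esi=106+8=114
ebx=2-1=1
cmp ebx, 0  (cmp 1,0)
jg again: taken
esi=114+18=132
esi=132+8=140
ebx=1-1=0
cmp ebx, 0  (cmp 0,0)
jg again: not taken
esi=140+5=145
halt.
Total executed instructions: 29.

29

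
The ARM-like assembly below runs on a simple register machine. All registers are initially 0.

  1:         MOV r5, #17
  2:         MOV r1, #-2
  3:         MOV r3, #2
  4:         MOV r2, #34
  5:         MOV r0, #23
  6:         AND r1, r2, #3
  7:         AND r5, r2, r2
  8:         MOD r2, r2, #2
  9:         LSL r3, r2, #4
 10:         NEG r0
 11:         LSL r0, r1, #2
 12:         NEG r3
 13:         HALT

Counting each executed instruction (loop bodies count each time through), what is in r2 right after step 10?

MOV r5, #17 → r5=17
MOV r1, #-2 → r1=-2
MOV r3, #2 → r3=2
MOV r2, #34 → r2=34
MOV r0, #23 → r0=23
AND r1, r2, #3 → r1=34&3=2
AND r5, r2, r2 → r5=34&34=34
MOD r2, r2, #2 → r2=34%2=0
LSL r3, r2, #4 → r3=0<<4=0
NEG r0 → r0=-(23)=-23
After step 10: r2 = 0.

0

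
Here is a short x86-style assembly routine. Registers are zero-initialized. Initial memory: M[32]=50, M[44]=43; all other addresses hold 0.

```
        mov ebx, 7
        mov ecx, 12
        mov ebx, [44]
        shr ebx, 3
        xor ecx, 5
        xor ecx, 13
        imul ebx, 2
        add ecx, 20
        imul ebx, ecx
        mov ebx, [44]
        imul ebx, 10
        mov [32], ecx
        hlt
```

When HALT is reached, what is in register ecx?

ebx=7
ecx=12
ebx=M[44]=43
ebx=43>>3=5
ecx=12^5=9
ecx=9^13=4
ebx=5*2=10
ecx=4+20=24
ebx=10*24=240
ebx=M[44]=43
ebx=43*10=430
mov [32], ecx → M[32]=24
halt.

24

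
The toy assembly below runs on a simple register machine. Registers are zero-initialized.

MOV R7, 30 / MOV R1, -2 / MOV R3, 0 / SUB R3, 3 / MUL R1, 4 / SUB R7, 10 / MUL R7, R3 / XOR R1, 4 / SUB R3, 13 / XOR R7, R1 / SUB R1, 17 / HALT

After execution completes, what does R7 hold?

MOV R7, 30 → R7=30
MOV R1, -2 → R1=-2
MOV R3, 0 → R3=0
SUB R3, 3 → R3=0-3=-3
MUL R1, 4 → R1=(-2)*4=-8
SUB R7, 10 → R7=30-10=20
MUL R7, R3 → R7=20*(-3)=-60
XOR R1, 4 → R1=(-8)^4=-4
SUB R3, 13 → R3=(-3)-13=-16
XOR R7, R1 → R7=(-60)^(-4)=56
SUB R1, 17 → R1=(-4)-17=-21
halt.

56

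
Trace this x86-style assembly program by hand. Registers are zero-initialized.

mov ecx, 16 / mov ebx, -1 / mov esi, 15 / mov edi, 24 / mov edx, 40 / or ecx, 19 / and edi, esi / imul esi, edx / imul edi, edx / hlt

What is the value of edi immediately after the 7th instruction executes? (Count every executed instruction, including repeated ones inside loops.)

8

after mov ecx, 16: ecx=16
after mov ebx, -1: ebx=-1
after mov esi, 15: esi=15
after mov edi, 24: edi=24
after mov edx, 40: edx=40
after or ecx, 19: ecx=16|19=19
after and edi, esi: edi=24&15=8
After step 7: edi = 8.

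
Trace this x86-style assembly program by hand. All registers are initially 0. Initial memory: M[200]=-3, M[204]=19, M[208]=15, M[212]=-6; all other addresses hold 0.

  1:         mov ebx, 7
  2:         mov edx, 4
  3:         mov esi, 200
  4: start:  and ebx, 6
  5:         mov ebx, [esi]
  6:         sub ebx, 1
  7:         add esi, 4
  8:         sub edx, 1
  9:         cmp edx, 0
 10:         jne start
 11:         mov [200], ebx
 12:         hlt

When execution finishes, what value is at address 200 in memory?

ebx=7
edx=4
esi=200
ebx=7&6=6
ebx=M[200]=-3
ebx=(-3)-1=-4
esi=200+4=204
edx=4-1=3
cmp edx, 0  (cmp 3,0)
jne start: taken
ebx=(-4)&6=4
ebx=M[204]=19
ebx=19-1=18
esi=204+4=208
edx=3-1=2
cmp edx, 0  (cmp 2,0)
jne start: taken
ebx=18&6=2
ebx=M[208]=15
ebx=15-1=14
esi=208+4=212
edx=2-1=1
cmp edx, 0  (cmp 1,0)
jne start: taken
ebx=14&6=6
ebx=M[212]=-6
ebx=(-6)-1=-7
esi=212+4=216
edx=1-1=0
cmp edx, 0  (cmp 0,0)
jne start: not taken
mov [200], ebx → M[200]=-7
halt.

-7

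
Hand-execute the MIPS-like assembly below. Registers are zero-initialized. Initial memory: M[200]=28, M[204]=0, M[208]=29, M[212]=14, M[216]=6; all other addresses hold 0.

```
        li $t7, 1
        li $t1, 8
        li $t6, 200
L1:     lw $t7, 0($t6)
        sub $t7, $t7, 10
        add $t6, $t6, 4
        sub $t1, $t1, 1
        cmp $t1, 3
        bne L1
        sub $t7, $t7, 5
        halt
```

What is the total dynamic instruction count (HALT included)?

$t7=1
$t1=8
$t6=200
$t7=M[200]=28
$t7=28-10=18
$t6=200+4=204
$t1=8-1=7
cmp $t1, 3  (cmp 7,3)
bne L1: taken
$t7=M[204]=0
$t7=0-10=-10
$t6=204+4=208
$t1=7-1=6
cmp $t1, 3  (cmp 6,3)
bne L1: taken
$t7=M[208]=29
$t7=29-10=19
$t6=208+4=212
$t1=6-1=5
cmp $t1, 3  (cmp 5,3)
bne L1: taken
$t7=M[212]=14
$t7=14-10=4
$t6=212+4=216
$t1=5-1=4
cmp $t1, 3  (cmp 4,3)
bne L1: taken
$t7=M[216]=6
$t7=6-10=-4
$t6=216+4=220
$t1=4-1=3
cmp $t1, 3  (cmp 3,3)
bne L1: not taken
$t7=(-4)-5=-9
halt.
Total executed instructions: 35.

35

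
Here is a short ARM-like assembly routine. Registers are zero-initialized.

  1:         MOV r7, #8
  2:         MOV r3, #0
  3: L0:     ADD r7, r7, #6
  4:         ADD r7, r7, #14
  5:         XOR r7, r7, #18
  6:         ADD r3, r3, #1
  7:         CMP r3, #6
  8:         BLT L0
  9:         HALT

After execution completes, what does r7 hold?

after MOV r7, #8: r7=8
after MOV r3, #0: r3=0
after ADD r7, r7, #6: r7=8+6=14
after ADD r7, r7, #14: r7=14+14=28
after XOR r7, r7, #18: r7=28^18=14
after ADD r3, r3, #1: r3=0+1=1
CMP r3, #6  (cmp 1,6)
BLT L0: taken
after ADD r7, r7, #6: r7=14+6=20
after ADD r7, r7, #14: r7=20+14=34
after XOR r7, r7, #18: r7=34^18=48
after ADD r3, r3, #1: r3=1+1=2
CMP r3, #6  (cmp 2,6)
BLT L0: taken
after ADD r7, r7, #6: r7=48+6=54
after ADD r7, r7, #14: r7=54+14=68
after XOR r7, r7, #18: r7=68^18=86
after ADD r3, r3, #1: r3=2+1=3
CMP r3, #6  (cmp 3,6)
BLT L0: taken
after ADD r7, r7, #6: r7=86+6=92
after ADD r7, r7, #14: r7=92+14=106
after XOR r7, r7, #18: r7=106^18=120
after ADD r3, r3, #1: r3=3+1=4
CMP r3, #6  (cmp 4,6)
BLT L0: taken
after ADD r7, r7, #6: r7=120+6=126
after ADD r7, r7, #14: r7=126+14=140
after XOR r7, r7, #18: r7=140^18=158
after ADD r3, r3, #1: r3=4+1=5
CMP r3, #6  (cmp 5,6)
BLT L0: taken
after ADD r7, r7, #6: r7=158+6=164
after ADD r7, r7, #14: r7=164+14=178
after XOR r7, r7, #18: r7=178^18=160
after ADD r3, r3, #1: r3=5+1=6
CMP r3, #6  (cmp 6,6)
BLT L0: not taken
halt.

160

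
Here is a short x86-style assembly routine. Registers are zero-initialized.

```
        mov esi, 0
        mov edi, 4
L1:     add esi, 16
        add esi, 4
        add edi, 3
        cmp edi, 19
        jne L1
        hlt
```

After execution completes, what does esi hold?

after mov esi, 0: esi=0
after mov edi, 4: edi=4
after add esi, 16: esi=0+16=16
after add esi, 4: esi=16+4=20
after add edi, 3: edi=4+3=7
cmp edi, 19  (cmp 7,19)
jne L1: taken
after add esi, 16: esi=20+16=36
after add esi, 4: esi=36+4=40
after add edi, 3: edi=7+3=10
cmp edi, 19  (cmp 10,19)
jne L1: taken
after add esi, 16: esi=40+16=56
after add esi, 4: esi=56+4=60
after add edi, 3: edi=10+3=13
cmp edi, 19  (cmp 13,19)
jne L1: taken
after add esi, 16: esi=60+16=76
after add esi, 4: esi=76+4=80
after add edi, 3: edi=13+3=16
cmp edi, 19  (cmp 16,19)
jne L1: taken
after add esi, 16: esi=80+16=96
after add esi, 4: esi=96+4=100
after add edi, 3: edi=16+3=19
cmp edi, 19  (cmp 19,19)
jne L1: not taken
halt.

100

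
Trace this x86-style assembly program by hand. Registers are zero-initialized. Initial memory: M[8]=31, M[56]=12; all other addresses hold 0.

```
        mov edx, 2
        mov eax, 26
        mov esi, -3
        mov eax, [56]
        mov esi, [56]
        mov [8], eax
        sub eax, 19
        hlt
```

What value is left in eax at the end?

mov edx, 2 → edx=2
mov eax, 26 → eax=26
mov esi, -3 → esi=-3
mov eax, [56] → eax=M[56]=12
mov esi, [56] → esi=M[56]=12
mov [8], eax → M[8]=12
sub eax, 19 → eax=12-19=-7
halt.

-7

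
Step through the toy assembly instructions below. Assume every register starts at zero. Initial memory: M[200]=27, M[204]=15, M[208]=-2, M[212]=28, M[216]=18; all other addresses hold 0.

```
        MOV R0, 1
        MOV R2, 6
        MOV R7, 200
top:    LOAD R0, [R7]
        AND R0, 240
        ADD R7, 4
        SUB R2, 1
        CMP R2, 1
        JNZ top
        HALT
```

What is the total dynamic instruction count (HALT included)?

34

MOV R0, 1 → R0=1
MOV R2, 6 → R2=6
MOV R7, 200 → R7=200
LOAD R0, [R7] → R0=M[200]=27
AND R0, 240 → R0=27&240=16
ADD R7, 4 → R7=200+4=204
SUB R2, 1 → R2=6-1=5
CMP R2, 1  (cmp 5,1)
JNZ top: taken
LOAD R0, [R7] → R0=M[204]=15
AND R0, 240 → R0=15&240=0
ADD R7, 4 → R7=204+4=208
SUB R2, 1 → R2=5-1=4
CMP R2, 1  (cmp 4,1)
JNZ top: taken
LOAD R0, [R7] → R0=M[208]=-2
AND R0, 240 → R0=(-2)&240=240
ADD R7, 4 → R7=208+4=212
SUB R2, 1 → R2=4-1=3
CMP R2, 1  (cmp 3,1)
JNZ top: taken
LOAD R0, [R7] → R0=M[212]=28
AND R0, 240 → R0=28&240=16
ADD R7, 4 → R7=212+4=216
SUB R2, 1 → R2=3-1=2
CMP R2, 1  (cmp 2,1)
JNZ top: taken
LOAD R0, [R7] → R0=M[216]=18
AND R0, 240 → R0=18&240=16
ADD R7, 4 → R7=216+4=220
SUB R2, 1 → R2=2-1=1
CMP R2, 1  (cmp 1,1)
JNZ top: not taken
halt.
Total executed instructions: 34.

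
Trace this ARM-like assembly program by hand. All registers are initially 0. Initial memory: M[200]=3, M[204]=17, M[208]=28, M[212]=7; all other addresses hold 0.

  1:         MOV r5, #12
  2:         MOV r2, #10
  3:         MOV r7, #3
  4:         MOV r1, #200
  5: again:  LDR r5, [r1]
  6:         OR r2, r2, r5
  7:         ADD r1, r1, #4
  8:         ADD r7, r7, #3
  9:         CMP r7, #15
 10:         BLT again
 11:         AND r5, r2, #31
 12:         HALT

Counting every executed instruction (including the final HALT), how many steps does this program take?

r5=12
r2=10
r7=3
r1=200
r5=M[200]=3
r2=10|3=11
r1=200+4=204
r7=3+3=6
CMP r7, #15  (cmp 6,15)
BLT again: taken
r5=M[204]=17
r2=11|17=27
r1=204+4=208
r7=6+3=9
CMP r7, #15  (cmp 9,15)
BLT again: taken
r5=M[208]=28
r2=27|28=31
r1=208+4=212
r7=9+3=12
CMP r7, #15  (cmp 12,15)
BLT again: taken
r5=M[212]=7
r2=31|7=31
r1=212+4=216
r7=12+3=15
CMP r7, #15  (cmp 15,15)
BLT again: not taken
r5=31&31=31
halt.
Total executed instructions: 30.

30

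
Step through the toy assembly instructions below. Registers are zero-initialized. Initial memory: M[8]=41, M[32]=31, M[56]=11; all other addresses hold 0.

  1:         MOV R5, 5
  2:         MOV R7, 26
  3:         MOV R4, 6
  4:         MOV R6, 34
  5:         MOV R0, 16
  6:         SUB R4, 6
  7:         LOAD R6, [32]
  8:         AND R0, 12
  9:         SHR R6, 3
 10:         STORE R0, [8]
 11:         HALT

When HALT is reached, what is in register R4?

0

after MOV R5, 5: R5=5
after MOV R7, 26: R7=26
after MOV R4, 6: R4=6
after MOV R6, 34: R6=34
after MOV R0, 16: R0=16
after SUB R4, 6: R4=6-6=0
after LOAD R6, [32]: R6=M[32]=31
after AND R0, 12: R0=16&12=0
after SHR R6, 3: R6=31>>3=3
STORE R0, [8] → M[8]=0
halt.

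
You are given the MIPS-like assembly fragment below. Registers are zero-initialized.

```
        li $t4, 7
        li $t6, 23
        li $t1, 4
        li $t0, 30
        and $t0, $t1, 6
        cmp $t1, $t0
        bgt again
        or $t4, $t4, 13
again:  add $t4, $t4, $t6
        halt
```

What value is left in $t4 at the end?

$t4=7
$t6=23
$t1=4
$t0=30
$t0=4&6=4
cmp $t1, $t0  (cmp 4,4)
bgt again: not taken
$t4=7|13=15
$t4=15+23=38
halt.

38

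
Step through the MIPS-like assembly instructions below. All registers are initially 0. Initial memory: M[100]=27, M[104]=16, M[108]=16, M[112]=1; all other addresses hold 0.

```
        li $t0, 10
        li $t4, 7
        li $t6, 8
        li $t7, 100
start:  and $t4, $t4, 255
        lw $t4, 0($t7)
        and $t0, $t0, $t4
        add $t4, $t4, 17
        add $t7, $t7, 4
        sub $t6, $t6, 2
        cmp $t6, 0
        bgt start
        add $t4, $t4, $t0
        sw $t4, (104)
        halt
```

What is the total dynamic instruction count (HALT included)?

39

after li $t0, 10: $t0=10
after li $t4, 7: $t4=7
after li $t6, 8: $t6=8
after li $t7, 100: $t7=100
after and $t4, $t4, 255: $t4=7&255=7
after lw $t4, 0($t7): $t4=M[100]=27
after and $t0, $t0, $t4: $t0=10&27=10
after add $t4, $t4, 17: $t4=27+17=44
after add $t7, $t7, 4: $t7=100+4=104
after sub $t6, $t6, 2: $t6=8-2=6
cmp $t6, 0  (cmp 6,0)
bgt start: taken
after and $t4, $t4, 255: $t4=44&255=44
after lw $t4, 0($t7): $t4=M[104]=16
after and $t0, $t0, $t4: $t0=10&16=0
after add $t4, $t4, 17: $t4=16+17=33
after add $t7, $t7, 4: $t7=104+4=108
after sub $t6, $t6, 2: $t6=6-2=4
cmp $t6, 0  (cmp 4,0)
bgt start: taken
after and $t4, $t4, 255: $t4=33&255=33
after lw $t4, 0($t7): $t4=M[108]=16
after and $t0, $t0, $t4: $t0=0&16=0
after add $t4, $t4, 17: $t4=16+17=33
after add $t7, $t7, 4: $t7=108+4=112
after sub $t6, $t6, 2: $t6=4-2=2
cmp $t6, 0  (cmp 2,0)
bgt start: taken
after and $t4, $t4, 255: $t4=33&255=33
after lw $t4, 0($t7): $t4=M[112]=1
after and $t0, $t0, $t4: $t0=0&1=0
after add $t4, $t4, 17: $t4=1+17=18
after add $t7, $t7, 4: $t7=112+4=116
after sub $t6, $t6, 2: $t6=2-2=0
cmp $t6, 0  (cmp 0,0)
bgt start: not taken
after add $t4, $t4, $t0: $t4=18+0=18
sw $t4, (104) → M[104]=18
halt.
Total executed instructions: 39.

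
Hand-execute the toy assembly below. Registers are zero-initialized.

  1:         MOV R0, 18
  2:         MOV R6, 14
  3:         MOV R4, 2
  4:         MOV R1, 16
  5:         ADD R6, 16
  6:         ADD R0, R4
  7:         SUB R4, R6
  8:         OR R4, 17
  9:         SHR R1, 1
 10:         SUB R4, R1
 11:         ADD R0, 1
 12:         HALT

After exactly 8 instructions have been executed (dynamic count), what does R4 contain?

-11

R0=18
R6=14
R4=2
R1=16
R6=14+16=30
R0=18+2=20
R4=2-30=-28
R4=(-28)|17=-11
After step 8: R4 = -11.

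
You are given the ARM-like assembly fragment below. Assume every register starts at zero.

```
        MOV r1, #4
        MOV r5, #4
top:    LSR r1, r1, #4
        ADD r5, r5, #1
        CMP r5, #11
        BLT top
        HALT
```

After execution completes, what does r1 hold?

r1=4
r5=4
r1=4>>4=0
r5=4+1=5
CMP r5, #11  (cmp 5,11)
BLT top: taken
r1=0>>4=0
r5=5+1=6
CMP r5, #11  (cmp 6,11)
BLT top: taken
r1=0>>4=0
r5=6+1=7
CMP r5, #11  (cmp 7,11)
BLT top: taken
r1=0>>4=0
r5=7+1=8
CMP r5, #11  (cmp 8,11)
BLT top: taken
r1=0>>4=0
r5=8+1=9
CMP r5, #11  (cmp 9,11)
BLT top: taken
r1=0>>4=0
r5=9+1=10
CMP r5, #11  (cmp 10,11)
BLT top: taken
r1=0>>4=0
r5=10+1=11
CMP r5, #11  (cmp 11,11)
BLT top: not taken
halt.

0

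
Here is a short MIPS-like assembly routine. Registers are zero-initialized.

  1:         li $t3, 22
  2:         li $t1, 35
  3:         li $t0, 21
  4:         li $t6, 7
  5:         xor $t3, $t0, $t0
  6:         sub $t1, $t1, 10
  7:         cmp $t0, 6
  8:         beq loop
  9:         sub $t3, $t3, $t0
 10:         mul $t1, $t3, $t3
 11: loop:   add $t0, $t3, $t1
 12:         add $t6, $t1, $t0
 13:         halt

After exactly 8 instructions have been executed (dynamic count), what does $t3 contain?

0

$t3=22
$t1=35
$t0=21
$t6=7
$t3=21^21=0
$t1=35-10=25
cmp $t0, 6  (cmp 21,6)
beq loop: not taken
After step 8: $t3 = 0.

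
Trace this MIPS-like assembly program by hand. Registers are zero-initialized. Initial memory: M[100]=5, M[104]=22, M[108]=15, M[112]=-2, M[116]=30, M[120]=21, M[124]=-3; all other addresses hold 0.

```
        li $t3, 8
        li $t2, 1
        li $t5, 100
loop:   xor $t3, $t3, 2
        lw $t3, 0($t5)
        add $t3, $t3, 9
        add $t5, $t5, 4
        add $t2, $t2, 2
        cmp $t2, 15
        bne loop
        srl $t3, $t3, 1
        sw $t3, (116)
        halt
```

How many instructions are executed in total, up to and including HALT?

$t3=8
$t2=1
$t5=100
$t3=8^2=10
$t3=M[100]=5
$t3=5+9=14
$t5=100+4=104
$t2=1+2=3
cmp $t2, 15  (cmp 3,15)
bne loop: taken
$t3=14^2=12
$t3=M[104]=22
$t3=22+9=31
$t5=104+4=108
$t2=3+2=5
cmp $t2, 15  (cmp 5,15)
bne loop: taken
$t3=31^2=29
$t3=M[108]=15
$t3=15+9=24
$t5=108+4=112
$t2=5+2=7
cmp $t2, 15  (cmp 7,15)
bne loop: taken
$t3=24^2=26
$t3=M[112]=-2
$t3=(-2)+9=7
$t5=112+4=116
$t2=7+2=9
cmp $t2, 15  (cmp 9,15)
bne loop: taken
$t3=7^2=5
$t3=M[116]=30
$t3=30+9=39
$t5=116+4=120
$t2=9+2=11
cmp $t2, 15  (cmp 11,15)
bne loop: taken
$t3=39^2=37
$t3=M[120]=21
$t3=21+9=30
$t5=120+4=124
$t2=11+2=13
cmp $t2, 15  (cmp 13,15)
bne loop: taken
$t3=30^2=28
$t3=M[124]=-3
$t3=(-3)+9=6
$t5=124+4=128
$t2=13+2=15
cmp $t2, 15  (cmp 15,15)
bne loop: not taken
$t3=6>>1=3
sw $t3, (116) → M[116]=3
halt.
Total executed instructions: 55.

55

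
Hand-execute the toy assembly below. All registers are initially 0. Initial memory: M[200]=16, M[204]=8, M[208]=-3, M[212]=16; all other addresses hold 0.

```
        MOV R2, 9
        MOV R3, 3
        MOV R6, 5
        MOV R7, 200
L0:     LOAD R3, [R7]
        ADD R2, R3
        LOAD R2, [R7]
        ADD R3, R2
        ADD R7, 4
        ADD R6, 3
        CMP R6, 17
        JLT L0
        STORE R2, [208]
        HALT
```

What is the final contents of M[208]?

16

R2=9
R3=3
R6=5
R7=200
R3=M[200]=16
R2=9+16=25
R2=M[200]=16
R3=16+16=32
R7=200+4=204
R6=5+3=8
CMP R6, 17  (cmp 8,17)
JLT L0: taken
R3=M[204]=8
R2=16+8=24
R2=M[204]=8
R3=8+8=16
R7=204+4=208
R6=8+3=11
CMP R6, 17  (cmp 11,17)
JLT L0: taken
R3=M[208]=-3
R2=8+(-3)=5
R2=M[208]=-3
R3=(-3)+(-3)=-6
R7=208+4=212
R6=11+3=14
CMP R6, 17  (cmp 14,17)
JLT L0: taken
R3=M[212]=16
R2=(-3)+16=13
R2=M[212]=16
R3=16+16=32
R7=212+4=216
R6=14+3=17
CMP R6, 17  (cmp 17,17)
JLT L0: not taken
STORE R2, [208] → M[208]=16
halt.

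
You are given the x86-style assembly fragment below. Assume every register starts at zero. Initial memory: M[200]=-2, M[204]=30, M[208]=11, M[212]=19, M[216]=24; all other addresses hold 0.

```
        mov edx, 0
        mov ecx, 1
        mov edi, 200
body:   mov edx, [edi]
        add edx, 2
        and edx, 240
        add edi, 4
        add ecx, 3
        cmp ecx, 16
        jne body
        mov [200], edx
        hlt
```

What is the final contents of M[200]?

mov edx, 0 → edx=0
mov ecx, 1 → ecx=1
mov edi, 200 → edi=200
mov edx, [edi] → edx=M[200]=-2
add edx, 2 → edx=(-2)+2=0
and edx, 240 → edx=0&240=0
add edi, 4 → edi=200+4=204
add ecx, 3 → ecx=1+3=4
cmp ecx, 16  (cmp 4,16)
jne body: taken
mov edx, [edi] → edx=M[204]=30
add edx, 2 → edx=30+2=32
and edx, 240 → edx=32&240=32
add edi, 4 → edi=204+4=208
add ecx, 3 → ecx=4+3=7
cmp ecx, 16  (cmp 7,16)
jne body: taken
mov edx, [edi] → edx=M[208]=11
add edx, 2 → edx=11+2=13
and edx, 240 → edx=13&240=0
add edi, 4 → edi=208+4=212
add ecx, 3 → ecx=7+3=10
cmp ecx, 16  (cmp 10,16)
jne body: taken
mov edx, [edi] → edx=M[212]=19
add edx, 2 → edx=19+2=21
and edx, 240 → edx=21&240=16
add edi, 4 → edi=212+4=216
add ecx, 3 → ecx=10+3=13
cmp ecx, 16  (cmp 13,16)
jne body: taken
mov edx, [edi] → edx=M[216]=24
add edx, 2 → edx=24+2=26
and edx, 240 → edx=26&240=16
add edi, 4 → edi=216+4=220
add ecx, 3 → ecx=13+3=16
cmp ecx, 16  (cmp 16,16)
jne body: not taken
mov [200], edx → M[200]=16
halt.

16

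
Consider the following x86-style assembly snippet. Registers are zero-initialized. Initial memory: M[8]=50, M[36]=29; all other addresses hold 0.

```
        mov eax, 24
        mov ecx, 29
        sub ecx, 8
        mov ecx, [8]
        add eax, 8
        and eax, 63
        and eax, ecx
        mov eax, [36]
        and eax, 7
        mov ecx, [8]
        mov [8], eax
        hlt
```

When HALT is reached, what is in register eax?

5

after mov eax, 24: eax=24
after mov ecx, 29: ecx=29
after sub ecx, 8: ecx=29-8=21
after mov ecx, [8]: ecx=M[8]=50
after add eax, 8: eax=24+8=32
after and eax, 63: eax=32&63=32
after and eax, ecx: eax=32&50=32
after mov eax, [36]: eax=M[36]=29
after and eax, 7: eax=29&7=5
after mov ecx, [8]: ecx=M[8]=50
mov [8], eax → M[8]=5
halt.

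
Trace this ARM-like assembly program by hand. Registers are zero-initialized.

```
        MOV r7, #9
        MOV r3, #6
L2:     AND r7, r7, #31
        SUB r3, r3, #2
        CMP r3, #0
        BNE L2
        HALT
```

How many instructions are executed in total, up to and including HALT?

15

MOV r7, #9 → r7=9
MOV r3, #6 → r3=6
AND r7, r7, #31 → r7=9&31=9
SUB r3, r3, #2 → r3=6-2=4
CMP r3, #0  (cmp 4,0)
BNE L2: taken
AND r7, r7, #31 → r7=9&31=9
SUB r3, r3, #2 → r3=4-2=2
CMP r3, #0  (cmp 2,0)
BNE L2: taken
AND r7, r7, #31 → r7=9&31=9
SUB r3, r3, #2 → r3=2-2=0
CMP r3, #0  (cmp 0,0)
BNE L2: not taken
halt.
Total executed instructions: 15.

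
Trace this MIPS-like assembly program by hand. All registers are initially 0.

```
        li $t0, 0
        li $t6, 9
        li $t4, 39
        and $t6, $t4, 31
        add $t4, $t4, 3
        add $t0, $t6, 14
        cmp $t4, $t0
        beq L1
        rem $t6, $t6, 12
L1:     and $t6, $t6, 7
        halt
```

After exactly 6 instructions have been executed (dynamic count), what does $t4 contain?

after li $t0, 0: $t0=0
after li $t6, 9: $t6=9
after li $t4, 39: $t4=39
after and $t6, $t4, 31: $t6=39&31=7
after add $t4, $t4, 3: $t4=39+3=42
after add $t0, $t6, 14: $t0=7+14=21
After step 6: $t4 = 42.

42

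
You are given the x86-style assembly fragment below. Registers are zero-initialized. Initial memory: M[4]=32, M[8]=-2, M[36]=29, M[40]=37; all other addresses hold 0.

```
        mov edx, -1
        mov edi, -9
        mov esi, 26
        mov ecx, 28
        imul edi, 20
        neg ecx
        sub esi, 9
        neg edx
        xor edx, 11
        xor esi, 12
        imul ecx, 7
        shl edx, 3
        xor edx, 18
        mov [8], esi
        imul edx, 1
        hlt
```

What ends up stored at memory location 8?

edx=-1
edi=-9
esi=26
ecx=28
edi=(-9)*20=-180
ecx=-(28)=-28
esi=26-9=17
edx=-(-1)=1
edx=1^11=10
esi=17^12=29
ecx=(-28)*7=-196
edx=10<<3=80
edx=80^18=66
mov [8], esi → M[8]=29
edx=66*1=66
halt.

29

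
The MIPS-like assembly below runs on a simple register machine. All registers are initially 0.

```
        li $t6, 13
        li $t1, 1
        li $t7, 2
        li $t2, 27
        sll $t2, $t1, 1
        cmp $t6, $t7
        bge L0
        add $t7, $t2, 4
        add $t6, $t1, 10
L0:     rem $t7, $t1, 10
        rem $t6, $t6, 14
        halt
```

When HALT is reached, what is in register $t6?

13

$t6=13
$t1=1
$t7=2
$t2=27
$t2=1<<1=2
cmp $t6, $t7  (cmp 13,2)
bge L0: taken
$t7=1%10=1
$t6=13%14=13
halt.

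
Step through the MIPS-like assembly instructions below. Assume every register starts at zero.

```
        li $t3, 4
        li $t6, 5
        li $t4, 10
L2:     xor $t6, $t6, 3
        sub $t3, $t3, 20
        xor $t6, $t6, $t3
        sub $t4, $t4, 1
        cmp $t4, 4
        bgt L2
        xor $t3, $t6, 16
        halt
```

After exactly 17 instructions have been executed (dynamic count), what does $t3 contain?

$t3=4
$t6=5
$t4=10
$t6=5^3=6
$t3=4-20=-16
$t6=6^(-16)=-10
$t4=10-1=9
cmp $t4, 4  (cmp 9,4)
bgt L2: taken
$t6=(-10)^3=-11
$t3=(-16)-20=-36
$t6=(-11)^(-36)=41
$t4=9-1=8
cmp $t4, 4  (cmp 8,4)
bgt L2: taken
$t6=41^3=42
$t3=(-36)-20=-56
After step 17: $t3 = -56.

-56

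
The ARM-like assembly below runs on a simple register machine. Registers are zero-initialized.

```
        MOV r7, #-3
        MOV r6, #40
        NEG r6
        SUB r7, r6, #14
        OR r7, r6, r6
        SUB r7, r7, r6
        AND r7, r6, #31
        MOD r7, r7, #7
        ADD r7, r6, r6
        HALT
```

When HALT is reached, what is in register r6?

r7=-3
r6=40
r6=-(40)=-40
r7=(-40)-14=-54
r7=(-40)|(-40)=-40
r7=(-40)-(-40)=0
r7=(-40)&31=24
r7=24%7=3
r7=(-40)+(-40)=-80
halt.

-40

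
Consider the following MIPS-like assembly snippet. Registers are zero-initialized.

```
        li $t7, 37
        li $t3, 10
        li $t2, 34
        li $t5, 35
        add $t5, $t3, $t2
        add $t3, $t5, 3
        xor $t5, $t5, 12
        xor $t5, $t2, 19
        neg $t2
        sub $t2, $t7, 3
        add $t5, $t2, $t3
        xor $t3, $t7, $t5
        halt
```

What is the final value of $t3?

$t7=37
$t3=10
$t2=34
$t5=35
$t5=10+34=44
$t3=44+3=47
$t5=44^12=32
$t5=34^19=49
$t2=-(34)=-34
$t2=37-3=34
$t5=34+47=81
$t3=37^81=116
halt.

116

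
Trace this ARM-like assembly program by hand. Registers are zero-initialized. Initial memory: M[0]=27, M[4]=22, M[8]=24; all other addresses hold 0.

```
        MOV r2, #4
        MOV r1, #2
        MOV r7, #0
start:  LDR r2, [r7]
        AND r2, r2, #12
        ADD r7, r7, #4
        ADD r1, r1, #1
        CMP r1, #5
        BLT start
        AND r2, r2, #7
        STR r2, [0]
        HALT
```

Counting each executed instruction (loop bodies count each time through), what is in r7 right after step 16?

r2=4
r1=2
r7=0
r2=M[0]=27
r2=27&12=8
r7=0+4=4
r1=2+1=3
CMP r1, #5  (cmp 3,5)
BLT start: taken
r2=M[4]=22
r2=22&12=4
r7=4+4=8
r1=3+1=4
CMP r1, #5  (cmp 4,5)
BLT start: taken
r2=M[8]=24
After step 16: r7 = 8.

8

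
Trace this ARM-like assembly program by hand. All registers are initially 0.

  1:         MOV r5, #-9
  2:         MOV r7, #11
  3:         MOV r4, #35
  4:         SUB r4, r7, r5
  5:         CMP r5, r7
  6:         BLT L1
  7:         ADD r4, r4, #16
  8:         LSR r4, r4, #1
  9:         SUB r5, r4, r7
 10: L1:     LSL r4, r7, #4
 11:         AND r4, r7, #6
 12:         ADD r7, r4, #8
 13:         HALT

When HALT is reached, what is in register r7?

MOV r5, #-9 → r5=-9
MOV r7, #11 → r7=11
MOV r4, #35 → r4=35
SUB r4, r7, r5 → r4=11-(-9)=20
CMP r5, r7  (cmp -9,11)
BLT L1: taken
LSL r4, r7, #4 → r4=11<<4=176
AND r4, r7, #6 → r4=11&6=2
ADD r7, r4, #8 → r7=2+8=10
halt.

10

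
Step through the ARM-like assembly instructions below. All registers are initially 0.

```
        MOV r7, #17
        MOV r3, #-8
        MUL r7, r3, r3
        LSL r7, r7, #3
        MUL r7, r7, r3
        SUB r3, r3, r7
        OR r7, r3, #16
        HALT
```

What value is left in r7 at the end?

r7=17
r3=-8
r7=(-8)*(-8)=64
r7=64<<3=512
r7=512*(-8)=-4096
r3=(-8)-(-4096)=4088
r7=4088|16=4088
halt.

4088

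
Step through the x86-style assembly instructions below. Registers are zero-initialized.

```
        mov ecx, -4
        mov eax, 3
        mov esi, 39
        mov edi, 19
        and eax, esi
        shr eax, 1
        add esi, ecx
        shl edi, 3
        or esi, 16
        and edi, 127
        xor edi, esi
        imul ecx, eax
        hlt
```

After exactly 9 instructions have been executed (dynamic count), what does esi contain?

ecx=-4
eax=3
esi=39
edi=19
eax=3&39=3
eax=3>>1=1
esi=39+(-4)=35
edi=19<<3=152
esi=35|16=51
After step 9: esi = 51.

51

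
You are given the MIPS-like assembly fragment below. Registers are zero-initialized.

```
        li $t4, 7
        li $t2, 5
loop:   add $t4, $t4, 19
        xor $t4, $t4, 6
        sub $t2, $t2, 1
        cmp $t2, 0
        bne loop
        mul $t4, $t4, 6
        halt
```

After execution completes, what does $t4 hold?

after li $t4, 7: $t4=7
after li $t2, 5: $t2=5
after add $t4, $t4, 19: $t4=7+19=26
after xor $t4, $t4, 6: $t4=26^6=28
after sub $t2, $t2, 1: $t2=5-1=4
cmp $t2, 0  (cmp 4,0)
bne loop: taken
after add $t4, $t4, 19: $t4=28+19=47
after xor $t4, $t4, 6: $t4=47^6=41
after sub $t2, $t2, 1: $t2=4-1=3
cmp $t2, 0  (cmp 3,0)
bne loop: taken
after add $t4, $t4, 19: $t4=41+19=60
after xor $t4, $t4, 6: $t4=60^6=58
after sub $t2, $t2, 1: $t2=3-1=2
cmp $t2, 0  (cmp 2,0)
bne loop: taken
after add $t4, $t4, 19: $t4=58+19=77
after xor $t4, $t4, 6: $t4=77^6=75
after sub $t2, $t2, 1: $t2=2-1=1
cmp $t2, 0  (cmp 1,0)
bne loop: taken
after add $t4, $t4, 19: $t4=75+19=94
after xor $t4, $t4, 6: $t4=94^6=88
after sub $t2, $t2, 1: $t2=1-1=0
cmp $t2, 0  (cmp 0,0)
bne loop: not taken
after mul $t4, $t4, 6: $t4=88*6=528
halt.

528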